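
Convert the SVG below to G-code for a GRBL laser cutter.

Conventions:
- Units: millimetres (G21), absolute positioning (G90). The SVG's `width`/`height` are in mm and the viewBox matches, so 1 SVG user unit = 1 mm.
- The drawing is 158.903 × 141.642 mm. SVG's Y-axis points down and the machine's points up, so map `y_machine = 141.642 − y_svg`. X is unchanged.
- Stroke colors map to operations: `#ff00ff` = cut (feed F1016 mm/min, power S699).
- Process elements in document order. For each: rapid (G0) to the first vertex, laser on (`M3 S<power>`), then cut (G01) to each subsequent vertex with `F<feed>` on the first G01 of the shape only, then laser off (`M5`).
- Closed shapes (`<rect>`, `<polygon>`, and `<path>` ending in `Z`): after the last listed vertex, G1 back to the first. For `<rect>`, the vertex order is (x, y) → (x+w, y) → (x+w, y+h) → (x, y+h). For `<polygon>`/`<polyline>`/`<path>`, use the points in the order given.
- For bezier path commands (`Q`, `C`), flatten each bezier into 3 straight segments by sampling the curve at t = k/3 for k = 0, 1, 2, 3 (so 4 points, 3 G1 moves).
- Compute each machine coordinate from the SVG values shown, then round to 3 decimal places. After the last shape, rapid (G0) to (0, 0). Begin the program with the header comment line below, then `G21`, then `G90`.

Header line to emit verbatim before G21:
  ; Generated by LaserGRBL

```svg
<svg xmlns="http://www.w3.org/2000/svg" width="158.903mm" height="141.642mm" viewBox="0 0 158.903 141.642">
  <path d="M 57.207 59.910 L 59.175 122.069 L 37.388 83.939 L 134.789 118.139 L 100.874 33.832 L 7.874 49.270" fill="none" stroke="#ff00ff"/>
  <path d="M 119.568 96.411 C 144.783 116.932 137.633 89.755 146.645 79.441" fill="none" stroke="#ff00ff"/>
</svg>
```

; Generated by LaserGRBL
G21
G90
G0 X57.207 Y81.732
M3 S699
G01 X59.175 Y19.573 F1016
G01 X37.388 Y57.703
G01 X134.789 Y23.503
G01 X100.874 Y107.810
G01 X7.874 Y92.372
M5
G0 X119.568 Y45.231
M3 S699
G01 X135.792 Y38.218 F1016
G01 X141.223 Y48.657
G01 X146.645 Y62.201
M5
G0 X0.000 Y0.000

1 u = 1 mm; y_m = 141.642 − y.

[1] `<path>` open polyline, #ff00ff→cut S699 F1016: (57.207,81.732) → (59.175,19.573) → (37.388,57.703) → (134.789,23.503) → (100.874,107.810) → (7.874,92.372)

[2] `<path>` cubic bezier, #ff00ff→cut S699 F1016: (119.568,45.231) → (135.792,38.218) → (141.223,48.657) → (146.645,62.201)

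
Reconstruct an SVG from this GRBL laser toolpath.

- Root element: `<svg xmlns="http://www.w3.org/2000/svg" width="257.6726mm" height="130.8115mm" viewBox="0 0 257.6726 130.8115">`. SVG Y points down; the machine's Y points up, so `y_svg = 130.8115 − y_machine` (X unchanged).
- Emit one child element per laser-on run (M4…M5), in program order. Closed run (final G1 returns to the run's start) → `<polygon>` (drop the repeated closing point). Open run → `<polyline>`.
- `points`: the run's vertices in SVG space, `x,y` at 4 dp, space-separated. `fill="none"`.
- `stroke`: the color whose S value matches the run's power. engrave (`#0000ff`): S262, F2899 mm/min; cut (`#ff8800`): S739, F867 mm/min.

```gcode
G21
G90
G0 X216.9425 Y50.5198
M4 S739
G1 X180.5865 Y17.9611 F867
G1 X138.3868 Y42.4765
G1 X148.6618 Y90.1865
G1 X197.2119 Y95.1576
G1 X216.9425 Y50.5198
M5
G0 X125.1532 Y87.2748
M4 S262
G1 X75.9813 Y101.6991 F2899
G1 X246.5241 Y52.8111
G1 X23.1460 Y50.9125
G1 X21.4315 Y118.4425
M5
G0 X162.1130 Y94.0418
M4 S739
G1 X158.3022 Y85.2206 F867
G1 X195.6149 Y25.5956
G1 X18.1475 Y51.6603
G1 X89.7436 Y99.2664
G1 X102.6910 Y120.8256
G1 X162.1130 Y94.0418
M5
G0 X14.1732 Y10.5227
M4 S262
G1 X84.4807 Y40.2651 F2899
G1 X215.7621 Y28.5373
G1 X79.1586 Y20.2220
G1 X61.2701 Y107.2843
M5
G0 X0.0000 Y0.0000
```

<svg xmlns="http://www.w3.org/2000/svg" width="257.6726mm" height="130.8115mm" viewBox="0 0 257.6726 130.8115">
  <polygon points="216.9425,80.2917 180.5865,112.8504 138.3868,88.3350 148.6618,40.6250 197.2119,35.6539" fill="none" stroke="#ff8800"/>
  <polyline points="125.1532,43.5367 75.9813,29.1124 246.5241,78.0004 23.1460,79.8990 21.4315,12.3690" fill="none" stroke="#0000ff"/>
  <polygon points="162.1130,36.7697 158.3022,45.5909 195.6149,105.2159 18.1475,79.1512 89.7436,31.5451 102.6910,9.9859" fill="none" stroke="#ff8800"/>
  <polyline points="14.1732,120.2888 84.4807,90.5464 215.7621,102.2742 79.1586,110.5895 61.2701,23.5272" fill="none" stroke="#0000ff"/>
</svg>

y_svg = 130.8115 − y_m.

[1] S739→`#ff8800` (cut); closed run; points: 216.9425,80.2917 180.5865,112.8504 138.3868,88.3350 148.6618,40.6250 197.2119,35.6539

[2] S262→`#0000ff` (engrave); open run; points: 125.1532,43.5367 75.9813,29.1124 246.5241,78.0004 23.1460,79.8990 21.4315,12.3690

[3] S739→`#ff8800` (cut); closed run; points: 162.1130,36.7697 158.3022,45.5909 195.6149,105.2159 18.1475,79.1512 89.7436,31.5451 102.6910,9.9859

[4] S262→`#0000ff` (engrave); open run; points: 14.1732,120.2888 84.4807,90.5464 215.7621,102.2742 79.1586,110.5895 61.2701,23.5272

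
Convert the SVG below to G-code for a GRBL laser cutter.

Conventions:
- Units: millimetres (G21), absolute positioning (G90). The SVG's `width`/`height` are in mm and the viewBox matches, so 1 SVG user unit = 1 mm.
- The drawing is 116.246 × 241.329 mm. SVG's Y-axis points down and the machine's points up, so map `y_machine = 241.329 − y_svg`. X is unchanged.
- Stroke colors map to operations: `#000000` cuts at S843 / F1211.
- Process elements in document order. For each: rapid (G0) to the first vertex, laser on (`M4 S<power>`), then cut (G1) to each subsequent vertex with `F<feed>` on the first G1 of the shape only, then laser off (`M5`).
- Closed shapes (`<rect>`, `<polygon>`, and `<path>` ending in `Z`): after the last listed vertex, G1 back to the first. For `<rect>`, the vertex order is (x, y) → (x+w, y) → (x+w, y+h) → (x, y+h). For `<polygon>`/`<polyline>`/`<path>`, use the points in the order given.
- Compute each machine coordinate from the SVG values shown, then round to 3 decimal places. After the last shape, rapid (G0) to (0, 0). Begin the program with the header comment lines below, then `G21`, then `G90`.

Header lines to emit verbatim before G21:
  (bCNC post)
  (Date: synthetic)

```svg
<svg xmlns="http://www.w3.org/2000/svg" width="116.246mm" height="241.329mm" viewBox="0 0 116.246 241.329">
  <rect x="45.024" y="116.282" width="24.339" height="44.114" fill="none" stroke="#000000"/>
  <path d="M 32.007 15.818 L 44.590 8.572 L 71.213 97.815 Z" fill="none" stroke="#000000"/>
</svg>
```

(bCNC post)
(Date: synthetic)
G21
G90
G0 X45.024 Y125.047
M4 S843
G1 X69.363 Y125.047 F1211
G1 X69.363 Y80.933
G1 X45.024 Y80.933
G1 X45.024 Y125.047
M5
G0 X32.007 Y225.511
M4 S843
G1 X44.590 Y232.757 F1211
G1 X71.213 Y143.514
G1 X32.007 Y225.511
M5
G0 X0.000 Y0.000

viewBox `0 0 116.246 241.329` with mm width/height → 1 unit = 1 mm. Flip: y_m = 241.329 − y_svg.

**Shape 1** — `<rect>` rectangle, stroke `#000000` → cut (S843, F1211). Machine vertices: (45.024,125.047) → (69.363,125.047) → (69.363,80.933) → (45.024,80.933) → (45.024,125.047). Closed: final G1 returns to the first vertex.

**Shape 2** — `<path>` closed polygon, stroke `#000000` → cut (S843, F1211). Machine vertices: (32.007,225.511) → (44.590,232.757) → (71.213,143.514) → (32.007,225.511). Closed: final G1 returns to the first vertex.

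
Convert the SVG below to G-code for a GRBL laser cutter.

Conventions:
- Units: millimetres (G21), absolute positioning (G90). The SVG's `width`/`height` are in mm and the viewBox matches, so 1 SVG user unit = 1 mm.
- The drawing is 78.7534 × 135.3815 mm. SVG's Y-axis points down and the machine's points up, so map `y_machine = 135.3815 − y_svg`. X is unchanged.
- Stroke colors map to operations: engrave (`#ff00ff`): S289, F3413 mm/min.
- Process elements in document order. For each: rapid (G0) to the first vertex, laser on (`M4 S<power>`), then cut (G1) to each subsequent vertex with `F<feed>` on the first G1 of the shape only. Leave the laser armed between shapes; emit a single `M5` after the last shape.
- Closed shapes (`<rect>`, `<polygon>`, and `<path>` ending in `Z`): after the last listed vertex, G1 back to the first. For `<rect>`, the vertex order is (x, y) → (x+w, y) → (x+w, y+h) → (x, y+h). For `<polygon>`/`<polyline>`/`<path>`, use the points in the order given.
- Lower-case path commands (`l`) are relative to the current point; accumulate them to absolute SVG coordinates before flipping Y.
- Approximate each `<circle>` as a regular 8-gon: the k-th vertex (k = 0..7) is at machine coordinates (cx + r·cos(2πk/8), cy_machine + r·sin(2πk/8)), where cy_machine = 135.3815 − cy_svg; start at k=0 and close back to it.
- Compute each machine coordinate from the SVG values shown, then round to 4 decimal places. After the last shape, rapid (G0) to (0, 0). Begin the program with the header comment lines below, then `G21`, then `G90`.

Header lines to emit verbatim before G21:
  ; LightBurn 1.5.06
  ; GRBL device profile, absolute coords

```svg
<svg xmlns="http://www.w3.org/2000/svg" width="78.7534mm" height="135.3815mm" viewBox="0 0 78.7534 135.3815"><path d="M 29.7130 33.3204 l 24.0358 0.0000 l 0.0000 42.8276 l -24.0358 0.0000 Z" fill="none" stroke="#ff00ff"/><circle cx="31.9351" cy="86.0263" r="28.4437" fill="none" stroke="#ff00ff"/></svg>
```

; LightBurn 1.5.06
; GRBL device profile, absolute coords
G21
G90
G0 X29.7130 Y102.0611
M4 S289
G1 X53.7488 Y102.0611 F3413
G1 X53.7488 Y59.2335
G1 X29.7130 Y59.2335
G1 X29.7130 Y102.0611
G0 X60.3788 Y49.3552
M4 S289
G1 X52.0478 Y69.4679 F3413
G1 X31.9351 Y77.7989
G1 X11.8224 Y69.4679
G1 X3.4914 Y49.3552
G1 X11.8224 Y29.2425
G1 X31.9351 Y20.9115
G1 X52.0478 Y29.2425
G1 X60.3788 Y49.3552
M5
G0 X0.0000 Y0.0000

Since the viewBox matches the mm dimensions, user units are millimetres directly. The only transform is the Y-flip y_m = 135.3815 − y_svg.

Shape 1 is a rectangle drawn with `<path>`. Its stroke #ff00ff means engrave at S289, F3413. After flipping Y the toolpath is (29.7130,102.0611) → (53.7488,102.0611) → (53.7488,59.2335) → (29.7130,59.2335) → (29.7130,102.0611), returning to the start.

Shape 2 is a circle drawn with `<circle>`. Its stroke #ff00ff means engrave at S289, F3413. After flipping Y the toolpath is (60.3788,49.3552) → (52.0478,69.4679) → (31.9351,77.7989) → (11.8224,69.4679) → (3.4914,49.3552) → (11.8224,29.2425) → (31.9351,20.9115) → (52.0478,29.2425) → (60.3788,49.3552), returning to the start.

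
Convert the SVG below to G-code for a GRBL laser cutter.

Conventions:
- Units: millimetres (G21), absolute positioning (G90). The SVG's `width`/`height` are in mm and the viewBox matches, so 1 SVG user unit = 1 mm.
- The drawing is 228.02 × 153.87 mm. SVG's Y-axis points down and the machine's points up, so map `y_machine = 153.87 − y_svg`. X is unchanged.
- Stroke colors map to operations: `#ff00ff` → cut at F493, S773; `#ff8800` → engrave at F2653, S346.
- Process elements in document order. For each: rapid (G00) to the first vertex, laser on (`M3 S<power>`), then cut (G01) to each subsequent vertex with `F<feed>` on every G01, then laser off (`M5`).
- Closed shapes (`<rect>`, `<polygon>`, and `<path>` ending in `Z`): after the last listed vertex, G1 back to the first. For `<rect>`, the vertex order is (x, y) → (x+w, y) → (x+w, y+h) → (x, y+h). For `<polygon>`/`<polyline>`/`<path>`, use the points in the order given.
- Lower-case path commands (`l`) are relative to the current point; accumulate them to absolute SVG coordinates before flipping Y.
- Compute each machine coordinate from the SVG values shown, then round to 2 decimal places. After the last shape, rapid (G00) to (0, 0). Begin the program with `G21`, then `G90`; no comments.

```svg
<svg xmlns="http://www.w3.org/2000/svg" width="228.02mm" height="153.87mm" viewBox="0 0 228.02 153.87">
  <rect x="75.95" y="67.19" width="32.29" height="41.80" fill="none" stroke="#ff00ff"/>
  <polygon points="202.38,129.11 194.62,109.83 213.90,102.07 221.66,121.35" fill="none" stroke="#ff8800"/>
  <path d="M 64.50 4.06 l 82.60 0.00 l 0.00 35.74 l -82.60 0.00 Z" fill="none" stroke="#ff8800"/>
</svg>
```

viewBox `0 0 228.02 153.87` with mm width/height → 1 unit = 1 mm. Flip: y_m = 153.87 − y_svg.

**Shape 1** — `<rect>` rectangle, stroke `#ff00ff` → cut (S773, F493). Machine vertices: (75.95,86.68) → (108.24,86.68) → (108.24,44.88) → (75.95,44.88) → (75.95,86.68). Closed: final G1 returns to the first vertex.

**Shape 2** — `<polygon>` regular polygon, stroke `#ff8800` → engrave (S346, F2653). Machine vertices: (202.38,24.76) → (194.62,44.04) → (213.90,51.80) → (221.66,32.52) → (202.38,24.76). Closed: final G1 returns to the first vertex.

**Shape 3** — `<path>` rectangle, stroke `#ff8800` → engrave (S346, F2653). Machine vertices: (64.50,149.81) → (147.10,149.81) → (147.10,114.07) → (64.50,114.07) → (64.50,149.81). Closed: final G1 returns to the first vertex.

G21
G90
G00 X75.95 Y86.68
M3 S773
G01 X108.24 Y86.68 F493
G01 X108.24 Y44.88 F493
G01 X75.95 Y44.88 F493
G01 X75.95 Y86.68 F493
M5
G00 X202.38 Y24.76
M3 S346
G01 X194.62 Y44.04 F2653
G01 X213.90 Y51.80 F2653
G01 X221.66 Y32.52 F2653
G01 X202.38 Y24.76 F2653
M5
G00 X64.50 Y149.81
M3 S346
G01 X147.10 Y149.81 F2653
G01 X147.10 Y114.07 F2653
G01 X64.50 Y114.07 F2653
G01 X64.50 Y149.81 F2653
M5
G00 X0.00 Y0.00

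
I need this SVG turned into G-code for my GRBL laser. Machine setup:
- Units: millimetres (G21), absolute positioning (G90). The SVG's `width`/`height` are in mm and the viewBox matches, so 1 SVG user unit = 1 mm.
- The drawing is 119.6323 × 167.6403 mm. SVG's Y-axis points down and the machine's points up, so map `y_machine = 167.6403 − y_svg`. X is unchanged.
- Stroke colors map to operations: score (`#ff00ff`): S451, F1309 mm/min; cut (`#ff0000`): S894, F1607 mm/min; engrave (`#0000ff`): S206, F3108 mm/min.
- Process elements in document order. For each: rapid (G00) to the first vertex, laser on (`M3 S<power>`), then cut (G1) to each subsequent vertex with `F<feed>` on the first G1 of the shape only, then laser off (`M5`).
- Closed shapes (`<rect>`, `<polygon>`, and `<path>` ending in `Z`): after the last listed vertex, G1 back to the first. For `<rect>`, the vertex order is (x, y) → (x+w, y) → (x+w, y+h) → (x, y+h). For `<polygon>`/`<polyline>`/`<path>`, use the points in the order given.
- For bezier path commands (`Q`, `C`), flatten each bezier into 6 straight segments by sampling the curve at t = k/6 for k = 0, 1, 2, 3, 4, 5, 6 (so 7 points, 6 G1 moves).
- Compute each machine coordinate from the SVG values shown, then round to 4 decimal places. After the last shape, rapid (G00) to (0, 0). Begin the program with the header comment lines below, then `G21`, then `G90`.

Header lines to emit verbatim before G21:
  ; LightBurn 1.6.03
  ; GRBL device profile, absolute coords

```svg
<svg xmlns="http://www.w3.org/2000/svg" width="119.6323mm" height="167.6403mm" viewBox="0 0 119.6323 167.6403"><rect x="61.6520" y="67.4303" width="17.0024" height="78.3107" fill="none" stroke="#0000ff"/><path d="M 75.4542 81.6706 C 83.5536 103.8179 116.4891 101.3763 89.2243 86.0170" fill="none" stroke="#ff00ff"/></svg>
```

; LightBurn 1.6.03
; GRBL device profile, absolute coords
G21
G90
G00 X61.6520 Y100.2100
M3 S206
G1 X78.6544 Y100.2100 F3108
G1 X78.6544 Y21.8993
G1 X61.6520 Y21.8993
G1 X61.6520 Y100.2100
M5
G00 X75.4542 Y85.9697
M3 S451
G1 X81.1799 Y76.8911 F1309
G1 X88.6828 Y71.5864
G1 X95.6008 Y69.7315
G1 X99.5718 Y71.0022
G1 X98.2337 Y75.0742
G1 X89.2243 Y81.6233
M5
G00 X0.0000 Y0.0000

Since the viewBox matches the mm dimensions, user units are millimetres directly. The only transform is the Y-flip y_m = 167.6403 − y_svg.

Shape 1 is a rectangle drawn with `<rect>`. Its stroke #0000ff means engrave at S206, F3108. After flipping Y the toolpath is (61.6520,100.2100) → (78.6544,100.2100) → (78.6544,21.8993) → (61.6520,21.8993) → (61.6520,100.2100), returning to the start.

Shape 2 is a cubic bezier drawn with `<path>`. Its stroke #ff00ff means score at S451, F1309. After flipping Y the toolpath is (75.4542,85.9697) → (81.1799,76.8911) → (88.6828,71.5864) → (95.6008,69.7315) → (99.5718,71.0022) → (98.2337,75.0742) → (89.2243,81.6233).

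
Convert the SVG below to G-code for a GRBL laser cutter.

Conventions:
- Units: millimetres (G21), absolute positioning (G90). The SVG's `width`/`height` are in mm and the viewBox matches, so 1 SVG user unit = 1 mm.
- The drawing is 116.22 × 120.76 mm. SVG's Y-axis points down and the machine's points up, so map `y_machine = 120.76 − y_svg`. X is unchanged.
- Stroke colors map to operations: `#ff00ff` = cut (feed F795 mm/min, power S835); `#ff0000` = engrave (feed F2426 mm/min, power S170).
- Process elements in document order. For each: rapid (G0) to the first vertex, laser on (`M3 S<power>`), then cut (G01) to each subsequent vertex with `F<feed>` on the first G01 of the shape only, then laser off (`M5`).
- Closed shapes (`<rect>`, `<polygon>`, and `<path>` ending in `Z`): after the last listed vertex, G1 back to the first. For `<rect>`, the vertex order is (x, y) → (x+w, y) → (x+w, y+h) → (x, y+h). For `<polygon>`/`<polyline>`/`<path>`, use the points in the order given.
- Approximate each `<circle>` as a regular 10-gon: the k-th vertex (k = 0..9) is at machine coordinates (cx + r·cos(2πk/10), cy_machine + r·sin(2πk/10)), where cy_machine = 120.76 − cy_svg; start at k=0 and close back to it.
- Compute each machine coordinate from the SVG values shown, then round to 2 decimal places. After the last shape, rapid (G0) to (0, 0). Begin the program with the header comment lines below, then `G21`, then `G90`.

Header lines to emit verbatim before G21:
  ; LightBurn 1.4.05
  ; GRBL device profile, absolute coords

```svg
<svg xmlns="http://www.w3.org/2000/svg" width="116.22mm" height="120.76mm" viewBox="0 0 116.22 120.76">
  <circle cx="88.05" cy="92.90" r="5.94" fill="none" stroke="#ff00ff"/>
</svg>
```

viewBox `0 0 116.22 120.76` with mm width/height → 1 unit = 1 mm. Flip: y_m = 120.76 − y_svg.

**Shape 1** — `<circle>` circle, stroke `#ff00ff` → cut (S835, F795). Machine vertices: (93.99,27.86) → (92.86,31.35) → (89.89,33.51) → (86.21,33.51) → (83.24,31.35) → (82.11,27.86) → (83.24,24.37) → (86.21,22.21) → (89.89,22.21) → (92.86,24.37) → (93.99,27.86). Closed: final G1 returns to the first vertex.

; LightBurn 1.4.05
; GRBL device profile, absolute coords
G21
G90
G0 X93.99 Y27.86
M3 S835
G01 X92.86 Y31.35 F795
G01 X89.89 Y33.51
G01 X86.21 Y33.51
G01 X83.24 Y31.35
G01 X82.11 Y27.86
G01 X83.24 Y24.37
G01 X86.21 Y22.21
G01 X89.89 Y22.21
G01 X92.86 Y24.37
G01 X93.99 Y27.86
M5
G0 X0.00 Y0.00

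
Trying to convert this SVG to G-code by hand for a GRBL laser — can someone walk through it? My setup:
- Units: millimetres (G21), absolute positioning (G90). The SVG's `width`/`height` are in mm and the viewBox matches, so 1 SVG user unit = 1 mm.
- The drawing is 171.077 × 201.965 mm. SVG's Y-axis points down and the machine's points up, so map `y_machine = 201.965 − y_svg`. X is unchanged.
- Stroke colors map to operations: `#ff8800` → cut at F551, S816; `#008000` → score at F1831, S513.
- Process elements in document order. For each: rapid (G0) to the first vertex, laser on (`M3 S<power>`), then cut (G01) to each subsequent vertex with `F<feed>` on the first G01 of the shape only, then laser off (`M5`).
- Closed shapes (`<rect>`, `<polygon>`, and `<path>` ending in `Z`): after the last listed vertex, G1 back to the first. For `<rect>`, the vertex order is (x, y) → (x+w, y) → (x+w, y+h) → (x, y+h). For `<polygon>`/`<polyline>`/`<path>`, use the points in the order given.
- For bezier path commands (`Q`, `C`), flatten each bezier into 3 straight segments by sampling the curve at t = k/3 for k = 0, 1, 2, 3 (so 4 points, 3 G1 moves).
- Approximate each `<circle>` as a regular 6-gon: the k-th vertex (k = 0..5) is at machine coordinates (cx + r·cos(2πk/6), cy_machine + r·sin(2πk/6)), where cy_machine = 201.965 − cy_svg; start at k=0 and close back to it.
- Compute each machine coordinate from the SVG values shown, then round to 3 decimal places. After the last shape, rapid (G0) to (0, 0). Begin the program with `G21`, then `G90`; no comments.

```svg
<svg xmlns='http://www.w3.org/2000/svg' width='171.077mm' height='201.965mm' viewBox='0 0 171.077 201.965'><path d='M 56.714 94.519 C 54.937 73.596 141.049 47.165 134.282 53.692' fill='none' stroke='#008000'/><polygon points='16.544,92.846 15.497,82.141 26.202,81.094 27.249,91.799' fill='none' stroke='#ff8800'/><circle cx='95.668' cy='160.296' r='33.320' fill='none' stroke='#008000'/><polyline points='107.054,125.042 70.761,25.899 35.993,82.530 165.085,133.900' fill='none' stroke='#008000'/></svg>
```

viewBox `0 0 171.077 201.965` with mm width/height → 1 unit = 1 mm. Flip: y_m = 201.965 − y_svg.

**Shape 1** — `<path>` cubic bezier, stroke `#008000` → score (S513, F1831). Control points (SVG): P0=(56.714,94.519), P1=(54.937,73.596), P2=(141.049,47.165), P3=(134.282,53.692); sampled at t=k/3. Machine vertices: (56.714,107.446) → (77.538,128.780) → (116.784,145.239) → (134.282,148.273). Open path.

**Shape 2** — `<polygon>` regular polygon, stroke `#ff8800` → cut (S816, F551). Machine vertices: (16.544,109.119) → (15.497,119.824) → (26.202,120.871) → (27.249,110.166) → (16.544,109.119). Closed: final G1 returns to the first vertex.

**Shape 3** — `<circle>` circle, stroke `#008000` → score (S513, F1831). Machine vertices: (128.988,41.669) → (112.328,70.525) → (79.008,70.525) → (62.348,41.669) → (79.008,12.813) → (112.328,12.813) → (128.988,41.669). Closed: final G1 returns to the first vertex.

**Shape 4** — `<polyline>` open polyline, stroke `#008000` → score (S513, F1831). Machine vertices: (107.054,76.923) → (70.761,176.066) → (35.993,119.435) → (165.085,68.065). Open path.

G21
G90
G0 X56.714 Y107.446
M3 S513
G01 X77.538 Y128.780 F1831
G01 X116.784 Y145.239
G01 X134.282 Y148.273
M5
G0 X16.544 Y109.119
M3 S816
G01 X15.497 Y119.824 F551
G01 X26.202 Y120.871
G01 X27.249 Y110.166
G01 X16.544 Y109.119
M5
G0 X128.988 Y41.669
M3 S513
G01 X112.328 Y70.525 F1831
G01 X79.008 Y70.525
G01 X62.348 Y41.669
G01 X79.008 Y12.813
G01 X112.328 Y12.813
G01 X128.988 Y41.669
M5
G0 X107.054 Y76.923
M3 S513
G01 X70.761 Y176.066 F1831
G01 X35.993 Y119.435
G01 X165.085 Y68.065
M5
G0 X0.000 Y0.000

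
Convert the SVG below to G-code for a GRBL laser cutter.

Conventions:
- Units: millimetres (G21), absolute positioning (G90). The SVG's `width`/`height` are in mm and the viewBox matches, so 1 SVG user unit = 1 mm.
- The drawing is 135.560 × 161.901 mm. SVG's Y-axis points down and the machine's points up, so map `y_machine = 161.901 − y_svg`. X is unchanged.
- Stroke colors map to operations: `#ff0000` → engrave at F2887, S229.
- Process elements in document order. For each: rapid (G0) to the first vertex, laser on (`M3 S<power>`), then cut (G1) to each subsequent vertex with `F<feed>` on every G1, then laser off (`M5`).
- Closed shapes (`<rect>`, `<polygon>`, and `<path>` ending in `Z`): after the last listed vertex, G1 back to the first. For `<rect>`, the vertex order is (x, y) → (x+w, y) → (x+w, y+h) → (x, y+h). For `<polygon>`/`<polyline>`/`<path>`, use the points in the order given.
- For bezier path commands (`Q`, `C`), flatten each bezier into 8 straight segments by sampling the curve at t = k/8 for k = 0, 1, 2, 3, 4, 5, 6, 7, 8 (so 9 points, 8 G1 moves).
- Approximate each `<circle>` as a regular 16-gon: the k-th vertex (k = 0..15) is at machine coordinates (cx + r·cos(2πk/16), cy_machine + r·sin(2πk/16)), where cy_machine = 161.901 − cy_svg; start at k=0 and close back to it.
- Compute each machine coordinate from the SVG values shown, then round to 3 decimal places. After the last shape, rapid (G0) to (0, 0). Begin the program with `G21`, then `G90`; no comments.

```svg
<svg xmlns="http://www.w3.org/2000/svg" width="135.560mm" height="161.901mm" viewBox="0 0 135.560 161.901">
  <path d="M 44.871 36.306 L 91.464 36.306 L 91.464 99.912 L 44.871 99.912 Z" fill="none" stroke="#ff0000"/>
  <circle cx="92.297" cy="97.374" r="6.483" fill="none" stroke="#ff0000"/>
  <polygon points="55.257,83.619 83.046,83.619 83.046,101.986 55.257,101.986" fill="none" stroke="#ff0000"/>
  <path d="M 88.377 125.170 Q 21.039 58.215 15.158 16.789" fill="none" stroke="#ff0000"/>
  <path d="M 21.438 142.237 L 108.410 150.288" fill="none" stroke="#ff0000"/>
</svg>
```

G21
G90
G0 X44.871 Y125.595
M3 S229
G1 X91.464 Y125.595 F2887
G1 X91.464 Y61.989 F2887
G1 X44.871 Y61.989 F2887
G1 X44.871 Y125.595 F2887
M5
G0 X98.780 Y64.527
M3 S229
G1 X98.287 Y67.008 F2887
G1 X96.881 Y69.111 F2887
G1 X94.778 Y70.517 F2887
G1 X92.297 Y71.010 F2887
G1 X89.816 Y70.517 F2887
G1 X87.713 Y69.111 F2887
G1 X86.307 Y67.008 F2887
G1 X85.814 Y64.527 F2887
G1 X86.307 Y62.046 F2887
G1 X87.713 Y59.943 F2887
G1 X89.816 Y58.537 F2887
G1 X92.297 Y58.044 F2887
G1 X94.778 Y58.537 F2887
G1 X96.881 Y59.943 F2887
G1 X98.287 Y62.046 F2887
G1 X98.780 Y64.527 F2887
M5
G0 X55.257 Y78.282
M3 S229
G1 X83.046 Y78.282 F2887
G1 X83.046 Y59.915 F2887
G1 X55.257 Y59.915 F2887
G1 X55.257 Y78.282 F2887
M5
G0 X88.377 Y36.731
M3 S229
G1 X72.503 Y53.071 F2887
G1 X58.549 Y68.613 F2887
G1 X46.516 Y83.357 F2887
G1 X36.403 Y97.304 F2887
G1 X28.211 Y110.452 F2887
G1 X21.940 Y122.803 F2887
G1 X17.589 Y134.357 F2887
G1 X15.158 Y145.112 F2887
M5
G0 X21.438 Y19.664
M3 S229
G1 X108.410 Y11.613 F2887
M5
G0 X0.000 Y0.000

viewBox `0 0 135.560 161.901` with mm width/height → 1 unit = 1 mm. Flip: y_m = 161.901 − y_svg.

**Shape 1** — `<path>` rectangle, stroke `#ff0000` → engrave (S229, F2887). Machine vertices: (44.871,125.595) → (91.464,125.595) → (91.464,61.989) → (44.871,61.989) → (44.871,125.595). Closed: final G1 returns to the first vertex.

**Shape 2** — `<circle>` circle, stroke `#ff0000` → engrave (S229, F2887). Machine vertices: (98.780,64.527) → (98.287,67.008) → (96.881,69.111) → (94.778,70.517) → (92.297,71.010) → (89.816,70.517) → (87.713,69.111) → (86.307,67.008) → (85.814,64.527) → (86.307,62.046) → (87.713,59.943) → (89.816,58.537) → (92.297,58.044) → (94.778,58.537) → (96.881,59.943) → (98.287,62.046) → (98.780,64.527). Closed: final G1 returns to the first vertex.

**Shape 3** — `<polygon>` rectangle, stroke `#ff0000` → engrave (S229, F2887). Machine vertices: (55.257,78.282) → (83.046,78.282) → (83.046,59.915) → (55.257,59.915) → (55.257,78.282). Closed: final G1 returns to the first vertex.

**Shape 4** — `<path>` quadratic bezier, stroke `#ff0000` → engrave (S229, F2887). Control points (SVG): P0=(88.377,125.170), P1=(21.039,58.215), P2=(15.158,16.789); sampled at t=k/8. Machine vertices: (88.377,36.731) → (72.503,53.071) → (58.549,68.613) → (46.516,83.357) → (36.403,97.304) → (28.211,110.452) → (21.940,122.803) → (17.589,134.357) → (15.158,145.112). Open path.

**Shape 5** — `<path>` line segment, stroke `#ff0000` → engrave (S229, F2887). Machine vertices: (21.438,19.664) → (108.410,11.613). Open path.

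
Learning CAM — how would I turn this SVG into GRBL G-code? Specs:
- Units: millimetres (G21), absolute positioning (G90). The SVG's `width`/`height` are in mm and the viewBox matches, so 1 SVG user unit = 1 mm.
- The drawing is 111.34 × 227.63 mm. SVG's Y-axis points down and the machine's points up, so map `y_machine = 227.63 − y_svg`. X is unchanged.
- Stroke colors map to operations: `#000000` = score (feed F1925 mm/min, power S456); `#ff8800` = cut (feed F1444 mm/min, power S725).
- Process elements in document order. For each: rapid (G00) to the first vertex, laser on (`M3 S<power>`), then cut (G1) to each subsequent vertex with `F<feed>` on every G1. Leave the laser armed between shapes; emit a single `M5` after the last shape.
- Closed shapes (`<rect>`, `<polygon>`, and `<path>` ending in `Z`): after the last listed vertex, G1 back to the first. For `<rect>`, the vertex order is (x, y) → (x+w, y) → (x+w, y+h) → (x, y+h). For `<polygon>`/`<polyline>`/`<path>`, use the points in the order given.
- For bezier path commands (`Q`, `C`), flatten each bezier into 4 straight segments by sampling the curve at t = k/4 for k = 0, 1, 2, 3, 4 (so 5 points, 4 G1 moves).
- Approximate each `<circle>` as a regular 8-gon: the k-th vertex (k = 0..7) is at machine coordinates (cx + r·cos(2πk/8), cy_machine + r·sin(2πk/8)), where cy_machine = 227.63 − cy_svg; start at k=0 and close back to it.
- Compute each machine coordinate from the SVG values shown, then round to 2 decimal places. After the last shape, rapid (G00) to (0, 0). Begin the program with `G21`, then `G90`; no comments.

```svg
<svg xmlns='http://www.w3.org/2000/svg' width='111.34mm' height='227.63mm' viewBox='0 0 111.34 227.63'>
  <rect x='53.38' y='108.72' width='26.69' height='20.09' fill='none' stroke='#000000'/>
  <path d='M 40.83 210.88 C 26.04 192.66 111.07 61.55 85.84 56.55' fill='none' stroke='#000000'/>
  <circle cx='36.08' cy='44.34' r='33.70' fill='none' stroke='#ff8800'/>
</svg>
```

1 u = 1 mm; y_m = 227.63 − y.

[1] `<rect>` rectangle, #000000→score S456 F1925: (53.38,118.91) → (80.07,118.91) → (80.07,98.82) → (53.38,98.82) → (53.38,118.91) (closed)

[2] `<path>` cubic bezier, #000000→score S456 F1925: (40.83,16.75) → (45.17,47.85) → (67.25,98.87) → (87.37,147.42) → (85.84,171.08)

[3] `<circle>` circle, #ff8800→cut S725 F1444: (69.78,183.29) → (59.91,207.12) → (36.08,216.99) → (12.25,207.12) → (2.38,183.29) → (12.25,159.46) → (36.08,149.59) → (59.91,159.46) → (69.78,183.29) (closed)

G21
G90
G00 X53.38 Y118.91
M3 S456
G1 X80.07 Y118.91 F1925
G1 X80.07 Y98.82 F1925
G1 X53.38 Y98.82 F1925
G1 X53.38 Y118.91 F1925
G00 X40.83 Y16.75
M3 S456
G1 X45.17 Y47.85 F1925
G1 X67.25 Y98.87 F1925
G1 X87.37 Y147.42 F1925
G1 X85.84 Y171.08 F1925
G00 X69.78 Y183.29
M3 S725
G1 X59.91 Y207.12 F1444
G1 X36.08 Y216.99 F1444
G1 X12.25 Y207.12 F1444
G1 X2.38 Y183.29 F1444
G1 X12.25 Y159.46 F1444
G1 X36.08 Y149.59 F1444
G1 X59.91 Y159.46 F1444
G1 X69.78 Y183.29 F1444
M5
G00 X0.00 Y0.00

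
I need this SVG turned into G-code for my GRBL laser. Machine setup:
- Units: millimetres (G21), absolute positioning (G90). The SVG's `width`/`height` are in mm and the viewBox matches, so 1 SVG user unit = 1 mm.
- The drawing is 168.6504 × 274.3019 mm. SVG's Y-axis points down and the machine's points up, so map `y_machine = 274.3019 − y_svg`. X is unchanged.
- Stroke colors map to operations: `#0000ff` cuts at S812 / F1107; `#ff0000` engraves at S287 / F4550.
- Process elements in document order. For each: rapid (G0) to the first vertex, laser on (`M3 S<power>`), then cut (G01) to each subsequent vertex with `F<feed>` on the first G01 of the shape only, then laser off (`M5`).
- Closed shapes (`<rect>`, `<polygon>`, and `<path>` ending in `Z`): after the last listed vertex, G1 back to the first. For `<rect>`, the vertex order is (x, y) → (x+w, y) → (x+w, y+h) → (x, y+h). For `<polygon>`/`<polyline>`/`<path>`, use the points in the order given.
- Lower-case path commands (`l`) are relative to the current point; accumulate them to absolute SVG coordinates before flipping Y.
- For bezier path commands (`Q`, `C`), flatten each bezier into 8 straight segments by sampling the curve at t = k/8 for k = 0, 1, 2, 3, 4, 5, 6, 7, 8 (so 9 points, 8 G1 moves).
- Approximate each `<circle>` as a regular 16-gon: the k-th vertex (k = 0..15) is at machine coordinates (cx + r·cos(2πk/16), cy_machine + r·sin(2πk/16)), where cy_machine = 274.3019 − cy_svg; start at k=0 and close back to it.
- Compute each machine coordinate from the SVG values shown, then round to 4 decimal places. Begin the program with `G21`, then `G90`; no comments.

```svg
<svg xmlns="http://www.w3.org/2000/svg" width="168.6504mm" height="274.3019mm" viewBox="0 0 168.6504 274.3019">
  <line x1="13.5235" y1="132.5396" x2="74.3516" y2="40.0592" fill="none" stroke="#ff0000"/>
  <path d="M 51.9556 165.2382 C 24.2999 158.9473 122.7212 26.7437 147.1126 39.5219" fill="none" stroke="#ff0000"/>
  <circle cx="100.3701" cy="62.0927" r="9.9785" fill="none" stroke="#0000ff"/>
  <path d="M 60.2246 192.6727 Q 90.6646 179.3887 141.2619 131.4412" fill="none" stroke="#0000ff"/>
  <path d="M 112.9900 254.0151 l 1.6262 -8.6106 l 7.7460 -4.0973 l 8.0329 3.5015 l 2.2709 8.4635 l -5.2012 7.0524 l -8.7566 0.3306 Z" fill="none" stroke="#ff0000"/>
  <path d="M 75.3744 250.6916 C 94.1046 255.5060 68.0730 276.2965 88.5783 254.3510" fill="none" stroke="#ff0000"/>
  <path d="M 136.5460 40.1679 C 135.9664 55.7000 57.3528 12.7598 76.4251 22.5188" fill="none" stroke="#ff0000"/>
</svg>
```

G21
G90
G0 X13.5235 Y141.7623
M3 S287
G01 X74.3516 Y234.2427 F4550
M5
G0 X51.9556 Y109.0637
M3 S287
G01 X47.1037 Y116.7959 F4550
G01 X51.7266 Y133.1578
G01 X63.4792 Y154.9749
G01 X80.0164 Y179.0728
G01 X98.9934 Y202.2767
G01 X118.0651 Y221.4123
G01 X134.8865 Y233.3049
G01 X147.1126 Y234.7800
M5
G0 X110.3486 Y212.2092
M3 S812
G01 X109.5890 Y216.0278 F1107
G01 X107.4260 Y219.2651
G01 X104.1887 Y221.4281
G01 X100.3701 Y222.1877
G01 X96.5515 Y221.4281
G01 X93.3142 Y219.2651
G01 X91.1512 Y216.0278
G01 X90.3916 Y212.2092
G01 X91.1512 Y208.3906
G01 X93.3142 Y205.1533
G01 X96.5515 Y202.9903
G01 X100.3701 Y202.2307
G01 X104.1887 Y202.9903
G01 X107.4260 Y205.1533
G01 X109.5890 Y208.3906
G01 X110.3486 Y212.2092
M5
G0 X60.2246 Y81.6292
M3 S812
G01 X68.1496 Y85.4918 F1107
G01 X76.7044 Y90.4377
G01 X85.8892 Y96.4668
G01 X95.7039 Y103.5791
G01 X106.1485 Y111.7746
G01 X117.2231 Y121.0534
G01 X128.9275 Y131.4154
G01 X141.2619 Y142.8607
M5
G0 X112.9900 Y20.2868
M3 S287
G01 X114.6162 Y28.8974 F4550
G01 X122.3622 Y32.9947
G01 X130.3951 Y29.4932
G01 X132.6660 Y21.0297
G01 X127.4648 Y13.9773
G01 X118.7082 Y13.6467
G01 X112.9900 Y20.2868
M5
G0 X75.3744 Y23.6103
M3 S287
G01 X80.4783 Y21.1707 F4550
G01 X82.4558 Y17.9214
G01 X82.3766 Y14.5503
G01 X81.3107 Y11.7456
G01 X80.3280 Y10.1953
G01 X80.4985 Y10.5874
G01 X82.8919 Y13.6099
G01 X88.5783 Y19.9509
M5
G0 X136.5460 Y234.1340
M3 S287
G01 X133.0140 Y230.8332 F4550
G01 X124.2255 Y231.7114
G01 X112.2398 Y235.4658
G01 X99.1161 Y240.7936
G01 X86.9135 Y246.3921
G01 X77.6914 Y250.9583
G01 X73.5088 Y253.1896
G01 X76.4251 Y251.7831
M5

viewBox `0 0 168.6504 274.3019` with mm width/height → 1 unit = 1 mm. Flip: y_m = 274.3019 − y_svg.

**Shape 1** — `<line>` line segment, stroke `#ff0000` → engrave (S287, F4550). Machine vertices: (13.5235,141.7623) → (74.3516,234.2427). Open path.

**Shape 2** — `<path>` cubic bezier, stroke `#ff0000` → engrave (S287, F4550). Control points (SVG): P0=(51.9556,165.2382), P1=(24.2999,158.9473), P2=(122.7212,26.7437), P3=(147.1126,39.5219); sampled at t=k/8. Machine vertices: (51.9556,109.0637) → (47.1037,116.7959) → (51.7266,133.1578) → (63.4792,154.9749) → (80.0164,179.0728) → (98.9934,202.2767) → (118.0651,221.4123) → (134.8865,233.3049) → (147.1126,234.7800). Open path.

**Shape 3** — `<circle>` circle, stroke `#0000ff` → cut (S812, F1107). Machine vertices: (110.3486,212.2092) → (109.5890,216.0278) → (107.4260,219.2651) → (104.1887,221.4281) → (100.3701,222.1877) → (96.5515,221.4281) → (93.3142,219.2651) → (91.1512,216.0278) → (90.3916,212.2092) → (91.1512,208.3906) → (93.3142,205.1533) → (96.5515,202.9903) → (100.3701,202.2307) → (104.1887,202.9903) → (107.4260,205.1533) → (109.5890,208.3906) → (110.3486,212.2092). Closed: final G1 returns to the first vertex.

**Shape 4** — `<path>` quadratic bezier, stroke `#0000ff` → cut (S812, F1107). Control points (SVG): P0=(60.2246,192.6727), P1=(90.6646,179.3887), P2=(141.2619,131.4412); sampled at t=k/8. Machine vertices: (60.2246,81.6292) → (68.1496,85.4918) → (76.7044,90.4377) → (85.8892,96.4668) → (95.7039,103.5791) → (106.1485,111.7746) → (117.2231,121.0534) → (128.9275,131.4154) → (141.2619,142.8607). Open path.

**Shape 5** — `<path>` regular polygon, stroke `#ff0000` → engrave (S287, F4550). Machine vertices: (112.9900,20.2868) → (114.6162,28.8974) → (122.3622,32.9947) → (130.3951,29.4932) → (132.6660,21.0297) → (127.4648,13.9773) → (118.7082,13.6467) → (112.9900,20.2868). Closed: final G1 returns to the first vertex.

**Shape 6** — `<path>` cubic bezier, stroke `#ff0000` → engrave (S287, F4550). Control points (SVG): P0=(75.3744,250.6916), P1=(94.1046,255.5060), P2=(68.0730,276.2965), P3=(88.5783,254.3510); sampled at t=k/8. Machine vertices: (75.3744,23.6103) → (80.4783,21.1707) → (82.4558,17.9214) → (82.3766,14.5503) → (81.3107,11.7456) → (80.3280,10.1953) → (80.4985,10.5874) → (82.8919,13.6099) → (88.5783,19.9509). Open path.

**Shape 7** — `<path>` cubic bezier, stroke `#ff0000` → engrave (S287, F4550). Control points (SVG): P0=(136.5460,40.1679), P1=(135.9664,55.7000), P2=(57.3528,12.7598), P3=(76.4251,22.5188); sampled at t=k/8. Machine vertices: (136.5460,234.1340) → (133.0140,230.8332) → (124.2255,231.7114) → (112.2398,235.4658) → (99.1161,240.7936) → (86.9135,246.3921) → (77.6914,250.9583) → (73.5088,253.1896) → (76.4251,251.7831). Open path.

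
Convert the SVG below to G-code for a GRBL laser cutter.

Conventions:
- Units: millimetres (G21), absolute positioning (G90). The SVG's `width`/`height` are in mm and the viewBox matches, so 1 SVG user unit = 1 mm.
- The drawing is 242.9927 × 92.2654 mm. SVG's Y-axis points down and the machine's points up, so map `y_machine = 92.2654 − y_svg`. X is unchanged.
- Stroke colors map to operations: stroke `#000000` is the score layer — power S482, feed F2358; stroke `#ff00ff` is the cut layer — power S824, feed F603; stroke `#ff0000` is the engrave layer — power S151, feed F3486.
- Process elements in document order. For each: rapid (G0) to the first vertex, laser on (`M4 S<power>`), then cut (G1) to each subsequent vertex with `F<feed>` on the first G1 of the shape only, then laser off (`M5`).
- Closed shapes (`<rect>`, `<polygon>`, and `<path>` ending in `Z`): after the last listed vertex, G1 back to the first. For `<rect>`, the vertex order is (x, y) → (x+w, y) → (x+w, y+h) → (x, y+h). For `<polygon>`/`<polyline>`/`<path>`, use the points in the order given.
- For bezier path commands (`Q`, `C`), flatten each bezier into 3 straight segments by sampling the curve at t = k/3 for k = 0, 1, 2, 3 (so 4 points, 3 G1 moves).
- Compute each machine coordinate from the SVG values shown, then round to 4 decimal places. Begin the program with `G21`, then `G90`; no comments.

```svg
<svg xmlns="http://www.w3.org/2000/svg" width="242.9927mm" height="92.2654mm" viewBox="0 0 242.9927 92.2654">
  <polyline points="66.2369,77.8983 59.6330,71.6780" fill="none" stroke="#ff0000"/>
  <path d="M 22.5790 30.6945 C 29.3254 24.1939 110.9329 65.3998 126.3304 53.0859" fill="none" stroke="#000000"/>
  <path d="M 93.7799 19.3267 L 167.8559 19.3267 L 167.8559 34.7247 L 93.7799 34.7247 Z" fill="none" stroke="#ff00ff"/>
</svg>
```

G21
G90
G0 X66.2369 Y14.3671
M4 S151
G1 X59.6330 Y20.5874 F3486
M5
G0 X22.5790 Y61.5709
M4 S482
G1 X49.0542 Y55.9185 F2358
G1 X94.0878 Y40.9564
G1 X126.3304 Y39.1795
M5
G0 X93.7799 Y72.9387
M4 S824
G1 X167.8559 Y72.9387 F603
G1 X167.8559 Y57.5407
G1 X93.7799 Y57.5407
G1 X93.7799 Y72.9387
M5

viewBox `0 0 242.9927 92.2654` with mm width/height → 1 unit = 1 mm. Flip: y_m = 92.2654 − y_svg.

**Shape 1** — `<polyline>` line segment, stroke `#ff0000` → engrave (S151, F3486). Machine vertices: (66.2369,14.3671) → (59.6330,20.5874). Open path.

**Shape 2** — `<path>` cubic bezier, stroke `#000000` → score (S482, F2358). Control points (SVG): P0=(22.5790,30.6945), P1=(29.3254,24.1939), P2=(110.9329,65.3998), P3=(126.3304,53.0859); sampled at t=k/3. Machine vertices: (22.5790,61.5709) → (49.0542,55.9185) → (94.0878,40.9564) → (126.3304,39.1795). Open path.

**Shape 3** — `<path>` rectangle, stroke `#ff00ff` → cut (S824, F603). Machine vertices: (93.7799,72.9387) → (167.8559,72.9387) → (167.8559,57.5407) → (93.7799,57.5407) → (93.7799,72.9387). Closed: final G1 returns to the first vertex.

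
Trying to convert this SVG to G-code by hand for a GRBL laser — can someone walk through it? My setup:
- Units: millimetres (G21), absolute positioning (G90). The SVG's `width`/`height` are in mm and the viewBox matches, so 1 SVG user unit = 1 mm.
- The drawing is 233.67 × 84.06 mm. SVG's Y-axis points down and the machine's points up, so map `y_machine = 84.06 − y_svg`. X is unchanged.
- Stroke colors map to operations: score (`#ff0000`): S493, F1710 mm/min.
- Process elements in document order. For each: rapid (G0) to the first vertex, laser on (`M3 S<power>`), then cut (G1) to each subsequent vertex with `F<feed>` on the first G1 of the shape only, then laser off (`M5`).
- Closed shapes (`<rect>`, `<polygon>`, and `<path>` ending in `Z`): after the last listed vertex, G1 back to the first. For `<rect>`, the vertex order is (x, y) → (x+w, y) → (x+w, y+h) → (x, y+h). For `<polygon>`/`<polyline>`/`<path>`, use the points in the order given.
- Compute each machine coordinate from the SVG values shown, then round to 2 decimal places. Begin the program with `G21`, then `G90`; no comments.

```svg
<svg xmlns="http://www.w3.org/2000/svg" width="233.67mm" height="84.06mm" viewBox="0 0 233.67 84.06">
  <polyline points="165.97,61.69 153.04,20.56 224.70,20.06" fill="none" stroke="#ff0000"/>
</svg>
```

G21
G90
G0 X165.97 Y22.37
M3 S493
G1 X153.04 Y63.50 F1710
G1 X224.70 Y64.00
M5

Since the viewBox matches the mm dimensions, user units are millimetres directly. The only transform is the Y-flip y_m = 84.06 − y_svg.

Shape 1 is a open polyline drawn with `<polyline>`. Its stroke #ff0000 means score at S493, F1710. After flipping Y the toolpath is (165.97,22.37) → (153.04,63.50) → (224.70,64.00).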